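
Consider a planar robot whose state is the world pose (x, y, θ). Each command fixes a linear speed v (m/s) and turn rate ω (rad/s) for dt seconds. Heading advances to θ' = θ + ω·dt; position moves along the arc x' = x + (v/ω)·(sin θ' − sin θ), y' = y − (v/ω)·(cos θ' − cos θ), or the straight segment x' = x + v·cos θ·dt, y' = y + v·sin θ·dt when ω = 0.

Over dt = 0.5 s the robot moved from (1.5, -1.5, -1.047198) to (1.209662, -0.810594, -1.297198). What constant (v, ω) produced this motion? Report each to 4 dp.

v = -1.5000, ω = -0.5000

Δθ = -1.297198 − -1.047198 = -0.250000
ω = Δθ/dt = -0.250000/0.5 = -0.5000
R = −Δy/(cos θ' − cos θ) = 3.0000
v = R·ω = 3.0000·-0.5000 = -1.5000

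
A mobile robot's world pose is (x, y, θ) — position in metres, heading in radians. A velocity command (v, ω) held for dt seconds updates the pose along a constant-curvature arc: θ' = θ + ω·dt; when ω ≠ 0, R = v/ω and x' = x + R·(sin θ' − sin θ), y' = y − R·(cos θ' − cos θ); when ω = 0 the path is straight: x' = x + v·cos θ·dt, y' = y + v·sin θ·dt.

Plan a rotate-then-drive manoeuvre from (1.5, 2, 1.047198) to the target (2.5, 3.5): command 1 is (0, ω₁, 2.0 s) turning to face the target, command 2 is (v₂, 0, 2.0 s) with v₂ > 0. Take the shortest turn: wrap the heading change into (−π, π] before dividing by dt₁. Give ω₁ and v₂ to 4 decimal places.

heading to target = atan2(3.5−2, 2.5−1.5) = 0.9828
Δθ = wrap(0.9828 − 1.0472) = -0.0644; ω₁ = Δθ/dt₁ = -0.0322
distance = √((2.5−1.5)² + (3.5−2)²) = 1.8028; v₂ = distance/dt₂ = 0.9014

ω₁ = -0.0322, v₂ = 0.9014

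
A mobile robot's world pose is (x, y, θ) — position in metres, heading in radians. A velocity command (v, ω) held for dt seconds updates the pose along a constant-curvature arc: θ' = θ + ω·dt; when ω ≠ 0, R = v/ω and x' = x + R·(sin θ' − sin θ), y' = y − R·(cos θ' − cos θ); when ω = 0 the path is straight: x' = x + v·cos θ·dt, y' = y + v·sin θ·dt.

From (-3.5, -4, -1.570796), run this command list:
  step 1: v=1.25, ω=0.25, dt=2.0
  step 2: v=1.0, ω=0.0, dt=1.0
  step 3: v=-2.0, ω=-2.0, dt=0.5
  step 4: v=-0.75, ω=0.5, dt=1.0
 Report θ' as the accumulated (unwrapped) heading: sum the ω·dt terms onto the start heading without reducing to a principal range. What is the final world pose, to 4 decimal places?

step 1: θ'=-1.0708 (R=5.0000) → pose (-2.8879, -6.3971, -1.0708)
step 2: θ'=-1.0708 (straight) → pose (-2.4085, -7.2747, -1.0708)
step 3: θ'=-2.0708 (R=1.0000) → pose (-2.4085, -6.3159, -2.0708)
step 4: θ'=-1.5708 (R=-1.5000) → pose (-2.2249, -5.5967, -1.5708)

(-2.2249, -5.5967, -1.5708)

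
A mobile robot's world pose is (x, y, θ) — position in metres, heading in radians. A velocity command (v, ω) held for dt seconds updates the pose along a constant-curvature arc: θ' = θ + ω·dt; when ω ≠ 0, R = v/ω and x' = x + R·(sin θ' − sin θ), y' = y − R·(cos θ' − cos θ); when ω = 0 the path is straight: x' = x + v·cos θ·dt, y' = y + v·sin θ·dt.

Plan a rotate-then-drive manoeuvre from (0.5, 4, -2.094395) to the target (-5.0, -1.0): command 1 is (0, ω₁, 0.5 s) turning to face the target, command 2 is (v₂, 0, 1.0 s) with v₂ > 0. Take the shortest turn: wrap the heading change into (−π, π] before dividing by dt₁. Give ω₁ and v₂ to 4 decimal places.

ω₁ = -0.6188, v₂ = 7.4330

heading to target = atan2(-1−4, -5−0.5) = -2.4038
Δθ = wrap(-2.4038 − -2.0944) = -0.3094; ω₁ = Δθ/dt₁ = -0.6188
distance = √((-5−0.5)² + (-1−4)²) = 7.4330; v₂ = distance/dt₂ = 7.4330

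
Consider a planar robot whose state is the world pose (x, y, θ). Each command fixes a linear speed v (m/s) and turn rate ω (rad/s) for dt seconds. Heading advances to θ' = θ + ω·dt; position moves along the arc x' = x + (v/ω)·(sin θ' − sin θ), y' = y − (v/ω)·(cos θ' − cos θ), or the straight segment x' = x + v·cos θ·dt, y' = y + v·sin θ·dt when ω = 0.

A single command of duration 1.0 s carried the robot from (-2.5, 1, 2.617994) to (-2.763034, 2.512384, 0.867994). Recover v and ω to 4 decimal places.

v = 1.7500, ω = -1.7500

Δθ = 0.867994 − 2.617994 = -1.750000
ω = Δθ/dt = -1.750000/1.0 = -1.7500
R = −Δy/(cos θ' − cos θ) = -1.0000
v = R·ω = -1.0000·-1.7500 = 1.7500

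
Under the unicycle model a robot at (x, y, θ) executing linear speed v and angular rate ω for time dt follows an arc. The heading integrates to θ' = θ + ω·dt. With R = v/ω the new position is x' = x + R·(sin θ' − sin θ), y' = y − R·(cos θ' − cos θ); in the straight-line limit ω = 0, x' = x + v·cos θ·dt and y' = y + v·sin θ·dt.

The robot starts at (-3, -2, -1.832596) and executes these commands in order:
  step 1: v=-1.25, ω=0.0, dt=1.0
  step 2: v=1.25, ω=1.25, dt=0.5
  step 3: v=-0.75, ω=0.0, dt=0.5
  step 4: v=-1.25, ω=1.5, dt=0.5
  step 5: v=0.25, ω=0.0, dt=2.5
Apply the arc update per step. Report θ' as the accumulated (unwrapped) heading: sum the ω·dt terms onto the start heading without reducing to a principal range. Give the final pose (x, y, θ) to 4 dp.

(-2.6287, -0.8807, -0.4576)

step 1: θ'=-1.8326 (straight) → pose (-2.6765, -0.7926, -1.8326)
step 2: θ'=-1.2076 (R=1.0000) → pose (-2.6453, -1.4067, -1.2076)
step 3: θ'=-1.2076 (straight) → pose (-2.7785, -1.0561, -1.2076)
step 4: θ'=-0.4576 (R=-0.8333) → pose (-3.1894, -0.6046, -0.4576)
step 5: θ'=-0.4576 (straight) → pose (-2.6287, -0.8807, -0.4576)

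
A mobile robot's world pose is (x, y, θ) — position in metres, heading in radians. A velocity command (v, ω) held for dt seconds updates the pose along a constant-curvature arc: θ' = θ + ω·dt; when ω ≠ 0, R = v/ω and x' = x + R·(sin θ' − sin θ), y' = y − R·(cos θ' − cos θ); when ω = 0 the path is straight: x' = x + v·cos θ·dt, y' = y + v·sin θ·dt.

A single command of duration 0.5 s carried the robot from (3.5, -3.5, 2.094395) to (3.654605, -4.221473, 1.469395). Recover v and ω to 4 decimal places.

Δθ = 1.469395 − 2.094395 = -0.625000
ω = Δθ/dt = -0.625000/0.5 = -1.2500
R = −Δy/(cos θ' − cos θ) = 1.2000
v = R·ω = 1.2000·-1.2500 = -1.5000

v = -1.5000, ω = -1.2500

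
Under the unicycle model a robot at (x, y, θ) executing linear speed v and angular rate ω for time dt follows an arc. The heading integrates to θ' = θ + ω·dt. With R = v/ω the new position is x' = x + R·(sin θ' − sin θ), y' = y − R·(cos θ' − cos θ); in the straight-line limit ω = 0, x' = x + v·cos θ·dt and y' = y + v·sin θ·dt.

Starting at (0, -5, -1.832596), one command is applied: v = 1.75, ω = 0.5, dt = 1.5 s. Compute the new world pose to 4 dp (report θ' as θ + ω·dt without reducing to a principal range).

(0.2896, -7.5475, -1.0826)

θ' = -1.8326 + 0.5·1.5 = -1.0826
R = v/ω = 1.75/0.5 = 3.5000
x' = 0 + 3.5000·(sin -1.0826 − sin -1.8326) = 0.2896
y' = -5 − 3.5000·(cos -1.0826 − cos -1.8326) = -7.5475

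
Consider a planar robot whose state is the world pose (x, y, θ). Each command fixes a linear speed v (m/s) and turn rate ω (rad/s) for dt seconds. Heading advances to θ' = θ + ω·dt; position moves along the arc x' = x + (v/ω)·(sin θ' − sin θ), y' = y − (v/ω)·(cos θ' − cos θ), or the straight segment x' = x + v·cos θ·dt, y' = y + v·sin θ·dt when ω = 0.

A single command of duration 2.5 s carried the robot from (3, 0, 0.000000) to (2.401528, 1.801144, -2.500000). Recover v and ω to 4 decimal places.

v = -1.0000, ω = -1.0000

Δθ = -2.500000 − 0.000000 = -2.500000
ω = Δθ/dt = -2.500000/2.5 = -1.0000
R = −Δy/(cos θ' − cos θ) = 1.0000
v = R·ω = 1.0000·-1.0000 = -1.0000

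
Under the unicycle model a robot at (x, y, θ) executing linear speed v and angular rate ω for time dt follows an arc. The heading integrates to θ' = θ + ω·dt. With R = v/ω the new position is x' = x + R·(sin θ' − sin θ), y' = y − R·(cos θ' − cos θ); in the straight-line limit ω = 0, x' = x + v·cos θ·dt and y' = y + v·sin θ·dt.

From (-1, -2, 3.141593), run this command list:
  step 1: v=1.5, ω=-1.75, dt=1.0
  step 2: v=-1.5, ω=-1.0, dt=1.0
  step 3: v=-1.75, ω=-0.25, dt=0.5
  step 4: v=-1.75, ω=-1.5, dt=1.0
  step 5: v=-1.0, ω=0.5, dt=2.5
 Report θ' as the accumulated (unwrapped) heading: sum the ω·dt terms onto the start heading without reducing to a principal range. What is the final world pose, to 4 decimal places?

(-6.9031, -0.3148, 0.0166)

step 1: θ'=1.3916 (R=-0.8571) → pose (-1.8434, -0.9901, 1.3916)
step 2: θ'=0.3916 (R=1.5000) → pose (-2.7469, -2.1092, 0.3916)
step 3: θ'=0.2666 (R=7.0000) → pose (-3.5744, -2.3918, 0.2666)
step 4: θ'=-1.2334 (R=1.1667) → pose (-4.9827, -1.6525, -1.2334)
step 5: θ'=0.0166 (R=-2.0000) → pose (-6.9031, -0.3148, 0.0166)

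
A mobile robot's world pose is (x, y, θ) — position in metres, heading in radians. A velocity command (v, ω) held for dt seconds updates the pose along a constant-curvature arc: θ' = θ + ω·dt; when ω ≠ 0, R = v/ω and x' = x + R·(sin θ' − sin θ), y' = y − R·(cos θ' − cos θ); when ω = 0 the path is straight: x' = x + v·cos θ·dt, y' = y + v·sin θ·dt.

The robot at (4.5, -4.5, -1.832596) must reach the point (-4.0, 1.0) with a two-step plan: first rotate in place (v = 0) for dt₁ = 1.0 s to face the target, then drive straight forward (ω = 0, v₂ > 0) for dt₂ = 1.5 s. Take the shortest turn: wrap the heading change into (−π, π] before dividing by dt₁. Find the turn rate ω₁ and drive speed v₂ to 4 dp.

heading to target = atan2(1−-4.5, -4−4.5) = 2.5673
Δθ = wrap(2.5673 − -1.8326) = -1.8833; ω₁ = Δθ/dt₁ = -1.8833
distance = √((-4−4.5)² + (1−-4.5)²) = 10.1242; v₂ = distance/dt₂ = 6.7495

ω₁ = -1.8833, v₂ = 6.7495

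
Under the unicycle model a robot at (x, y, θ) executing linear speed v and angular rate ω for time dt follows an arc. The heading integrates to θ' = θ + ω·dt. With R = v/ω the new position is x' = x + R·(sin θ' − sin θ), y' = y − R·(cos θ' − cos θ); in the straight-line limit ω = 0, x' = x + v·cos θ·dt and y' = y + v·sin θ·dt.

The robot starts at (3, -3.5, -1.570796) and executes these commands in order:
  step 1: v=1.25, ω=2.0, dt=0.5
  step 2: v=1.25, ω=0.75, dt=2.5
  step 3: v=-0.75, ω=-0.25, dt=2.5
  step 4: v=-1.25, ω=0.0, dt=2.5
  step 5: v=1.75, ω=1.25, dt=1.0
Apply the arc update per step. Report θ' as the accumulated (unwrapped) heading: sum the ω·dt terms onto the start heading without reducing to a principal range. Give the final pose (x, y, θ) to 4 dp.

(2.7862, -4.9891, 1.9292)

step 1: θ'=-0.5708 (R=0.6250) → pose (3.2873, -4.0259, -0.5708)
step 2: θ'=1.3042 (R=1.6667) → pose (5.7956, -3.0625, 1.3042)
step 3: θ'=0.6792 (R=3.0000) → pose (4.7861, -4.6064, 0.6792)
step 4: θ'=0.6792 (straight) → pose (2.3546, -6.5695, 0.6792)
step 5: θ'=1.9292 (R=1.4000) → pose (2.7862, -4.9891, 1.9292)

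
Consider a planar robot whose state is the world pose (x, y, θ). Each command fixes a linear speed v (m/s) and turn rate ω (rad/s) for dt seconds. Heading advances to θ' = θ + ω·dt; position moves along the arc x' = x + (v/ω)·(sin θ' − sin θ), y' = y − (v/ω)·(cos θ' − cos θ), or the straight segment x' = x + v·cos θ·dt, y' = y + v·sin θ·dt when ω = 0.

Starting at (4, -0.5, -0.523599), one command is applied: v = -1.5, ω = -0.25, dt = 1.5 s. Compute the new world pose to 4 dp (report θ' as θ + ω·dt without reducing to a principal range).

θ' = -0.5236 + -0.25·1.5 = -0.8986
R = v/ω = -1.5/-0.25 = 6.0000
x' = 4 + 6.0000·(sin -0.8986 − sin -0.5236) = 2.3053
y' = -0.5 − 6.0000·(cos -0.8986 − cos -0.5236) = 0.9599

(2.3053, 0.9599, -0.8986)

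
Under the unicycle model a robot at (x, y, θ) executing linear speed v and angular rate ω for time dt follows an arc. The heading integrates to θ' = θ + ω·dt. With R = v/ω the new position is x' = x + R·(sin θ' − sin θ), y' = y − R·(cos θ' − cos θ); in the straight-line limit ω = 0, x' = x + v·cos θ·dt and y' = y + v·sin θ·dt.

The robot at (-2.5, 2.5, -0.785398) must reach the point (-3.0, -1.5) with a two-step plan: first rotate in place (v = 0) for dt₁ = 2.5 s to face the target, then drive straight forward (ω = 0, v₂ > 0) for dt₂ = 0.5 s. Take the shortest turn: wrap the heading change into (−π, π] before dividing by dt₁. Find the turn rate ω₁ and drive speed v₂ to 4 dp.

ω₁ = -0.3639, v₂ = 8.0623

heading to target = atan2(-1.5−2.5, -3−-2.5) = -1.6952
Δθ = wrap(-1.6952 − -0.7854) = -0.9098; ω₁ = Δθ/dt₁ = -0.3639
distance = √((-3−-2.5)² + (-1.5−2.5)²) = 4.0311; v₂ = distance/dt₂ = 8.0623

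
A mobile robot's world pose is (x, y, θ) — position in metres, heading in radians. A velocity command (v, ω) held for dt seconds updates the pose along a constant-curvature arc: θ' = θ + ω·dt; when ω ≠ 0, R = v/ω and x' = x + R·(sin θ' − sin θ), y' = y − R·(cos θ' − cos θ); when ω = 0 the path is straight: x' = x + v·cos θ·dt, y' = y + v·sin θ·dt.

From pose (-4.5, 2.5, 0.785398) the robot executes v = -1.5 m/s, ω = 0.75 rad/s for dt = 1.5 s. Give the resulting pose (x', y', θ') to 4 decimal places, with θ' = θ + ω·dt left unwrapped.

(-4.9716, 0.4196, 1.9104)

θ' = 0.7854 + 0.75·1.5 = 1.9104
R = v/ω = -1.5/0.75 = -2.0000
x' = -4.5 + -2.0000·(sin 1.9104 − sin 0.7854) = -4.9716
y' = 2.5 − -2.0000·(cos 1.9104 − cos 0.7854) = 0.4196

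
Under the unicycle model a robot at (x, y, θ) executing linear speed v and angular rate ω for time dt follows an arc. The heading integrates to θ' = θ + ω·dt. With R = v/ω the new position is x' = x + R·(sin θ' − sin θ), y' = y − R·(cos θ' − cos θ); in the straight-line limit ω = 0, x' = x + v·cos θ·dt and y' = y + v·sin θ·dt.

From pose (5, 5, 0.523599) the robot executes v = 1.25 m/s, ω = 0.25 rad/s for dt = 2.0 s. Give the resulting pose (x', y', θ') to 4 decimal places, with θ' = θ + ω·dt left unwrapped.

(6.7699, 6.7286, 1.0236)

θ' = 0.5236 + 0.25·2.0 = 1.0236
R = v/ω = 1.25/0.25 = 5.0000
x' = 5 + 5.0000·(sin 1.0236 − sin 0.5236) = 6.7699
y' = 5 − 5.0000·(cos 1.0236 − cos 0.5236) = 6.7286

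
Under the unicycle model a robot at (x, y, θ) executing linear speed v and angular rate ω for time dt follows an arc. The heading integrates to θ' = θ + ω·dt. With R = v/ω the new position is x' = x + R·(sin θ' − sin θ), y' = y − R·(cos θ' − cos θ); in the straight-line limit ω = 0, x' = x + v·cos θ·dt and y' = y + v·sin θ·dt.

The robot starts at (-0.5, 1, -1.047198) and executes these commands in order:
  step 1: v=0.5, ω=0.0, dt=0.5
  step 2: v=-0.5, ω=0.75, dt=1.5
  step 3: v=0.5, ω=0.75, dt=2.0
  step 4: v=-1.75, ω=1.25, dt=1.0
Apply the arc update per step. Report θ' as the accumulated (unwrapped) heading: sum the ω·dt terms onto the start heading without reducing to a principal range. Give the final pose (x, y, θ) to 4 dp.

step 1: θ'=-1.0472 (straight) → pose (-0.3750, 0.7835, -1.0472)
step 2: θ'=0.0778 (R=-0.6667) → pose (-1.0042, 1.1148, 0.0778)
step 3: θ'=1.5778 (R=0.6667) → pose (-0.3893, 1.7841, 1.5778)
step 4: θ'=2.8278 (R=-1.4000) → pose (0.5785, 0.4623, 2.8278)

(0.5785, 0.4623, 2.8278)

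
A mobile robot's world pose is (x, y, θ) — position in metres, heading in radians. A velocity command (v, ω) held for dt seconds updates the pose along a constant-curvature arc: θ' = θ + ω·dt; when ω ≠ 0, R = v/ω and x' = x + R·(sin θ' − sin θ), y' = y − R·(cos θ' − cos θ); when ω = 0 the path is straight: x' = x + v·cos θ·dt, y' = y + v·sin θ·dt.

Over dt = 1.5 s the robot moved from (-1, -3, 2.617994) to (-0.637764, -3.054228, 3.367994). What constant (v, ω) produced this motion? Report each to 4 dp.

v = -0.2500, ω = 0.5000

Δθ = 3.367994 − 2.617994 = 0.750000
ω = Δθ/dt = 0.750000/1.5 = 0.5000
R = Δx/(sin θ' − sin θ) = -0.5000
v = R·ω = -0.5000·0.5000 = -0.2500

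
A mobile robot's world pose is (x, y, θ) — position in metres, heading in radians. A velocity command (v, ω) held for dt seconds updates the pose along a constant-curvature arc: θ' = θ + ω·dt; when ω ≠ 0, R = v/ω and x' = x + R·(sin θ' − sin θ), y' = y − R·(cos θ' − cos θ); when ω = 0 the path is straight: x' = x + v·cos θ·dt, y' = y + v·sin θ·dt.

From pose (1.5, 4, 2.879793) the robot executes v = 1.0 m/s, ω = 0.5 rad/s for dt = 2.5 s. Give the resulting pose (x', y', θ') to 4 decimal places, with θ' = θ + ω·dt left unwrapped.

θ' = 2.8798 + 0.5·2.5 = 4.1298
R = v/ω = 1.0/0.5 = 2.0000
x' = 1.5 + 2.0000·(sin 4.1298 − sin 2.8798) = -0.6877
y' = 4 − 2.0000·(cos 4.1298 − cos 2.8798) = 3.1685

(-0.6877, 3.1685, 4.1298)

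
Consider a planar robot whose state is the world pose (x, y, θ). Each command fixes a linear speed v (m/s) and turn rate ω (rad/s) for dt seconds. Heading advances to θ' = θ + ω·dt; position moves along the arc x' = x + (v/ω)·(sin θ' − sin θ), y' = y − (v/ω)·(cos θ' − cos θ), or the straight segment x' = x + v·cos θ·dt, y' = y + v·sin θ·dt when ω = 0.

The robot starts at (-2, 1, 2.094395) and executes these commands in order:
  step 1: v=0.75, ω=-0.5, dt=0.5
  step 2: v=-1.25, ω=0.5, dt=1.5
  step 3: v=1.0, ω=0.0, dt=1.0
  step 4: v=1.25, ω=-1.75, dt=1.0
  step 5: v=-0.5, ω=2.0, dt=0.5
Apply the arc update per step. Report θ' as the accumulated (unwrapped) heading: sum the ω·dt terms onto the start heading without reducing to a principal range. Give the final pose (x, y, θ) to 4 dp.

(-2.1090, 1.2563, 1.8444)

step 1: θ'=1.8444 (R=-1.5000) → pose (-2.1452, 1.3447, 1.8444)
step 2: θ'=2.5944 (R=-2.5000) → pose (-1.0389, -0.1148, 2.5944)
step 3: θ'=2.5944 (straight) → pose (-1.8929, 0.4055, 2.5944)
step 4: θ'=0.8444 (R=-0.7143) → pose (-2.0552, 1.4899, 0.8444)
step 5: θ'=1.8444 (R=-0.2500) → pose (-2.1090, 1.2563, 1.8444)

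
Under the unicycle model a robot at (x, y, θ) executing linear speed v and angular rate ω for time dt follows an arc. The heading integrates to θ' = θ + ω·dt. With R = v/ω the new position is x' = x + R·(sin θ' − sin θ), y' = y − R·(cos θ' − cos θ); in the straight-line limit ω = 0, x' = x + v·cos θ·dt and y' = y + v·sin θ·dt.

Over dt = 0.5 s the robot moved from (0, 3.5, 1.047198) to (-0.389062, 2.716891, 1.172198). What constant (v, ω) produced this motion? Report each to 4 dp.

Δθ = 1.172198 − 1.047198 = 0.125000
ω = Δθ/dt = 0.125000/0.5 = 0.2500
R = −Δy/(cos θ' − cos θ) = -7.0000
v = R·ω = -7.0000·0.2500 = -1.7500

v = -1.7500, ω = 0.2500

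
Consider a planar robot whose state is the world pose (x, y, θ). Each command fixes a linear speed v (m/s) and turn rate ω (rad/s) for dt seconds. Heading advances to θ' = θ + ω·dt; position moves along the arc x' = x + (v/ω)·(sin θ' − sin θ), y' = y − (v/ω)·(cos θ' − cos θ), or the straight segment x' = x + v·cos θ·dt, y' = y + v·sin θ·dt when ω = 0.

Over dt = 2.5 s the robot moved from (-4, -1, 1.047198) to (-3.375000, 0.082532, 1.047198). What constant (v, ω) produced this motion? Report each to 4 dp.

Δθ = 1.047198 − 1.047198 = 0.000000
ω = Δθ/dt = 0.000000/2.5 = 0.0000
ω = 0 → v = (Δx·cos θ + Δy·sin θ)/dt = 0.5000

v = 0.5000, ω = 0.0000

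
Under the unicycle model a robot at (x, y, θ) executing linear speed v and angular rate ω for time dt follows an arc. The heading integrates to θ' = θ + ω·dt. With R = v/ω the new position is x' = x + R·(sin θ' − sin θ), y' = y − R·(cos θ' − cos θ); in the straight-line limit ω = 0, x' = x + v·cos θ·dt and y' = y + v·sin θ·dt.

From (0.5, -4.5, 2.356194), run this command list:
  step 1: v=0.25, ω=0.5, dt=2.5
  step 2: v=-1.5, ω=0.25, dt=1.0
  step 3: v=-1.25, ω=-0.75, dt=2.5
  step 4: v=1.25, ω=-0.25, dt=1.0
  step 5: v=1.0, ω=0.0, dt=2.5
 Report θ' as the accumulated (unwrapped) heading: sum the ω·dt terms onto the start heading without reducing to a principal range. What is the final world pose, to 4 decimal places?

step 1: θ'=3.6062 (R=0.5000) → pose (-0.0776, -4.4066, 3.6062)
step 2: θ'=3.8562 (R=-6.0000) → pose (1.1659, -3.5747, 3.8562)
step 3: θ'=1.9812 (R=1.6667) → pose (3.7864, -4.1686, 1.9812)
step 4: θ'=1.7312 (R=-5.0000) → pose (3.4354, -2.9723, 1.7312)
step 5: θ'=1.7312 (straight) → pose (3.0361, -0.5044, 1.7312)

(3.0361, -0.5044, 1.7312)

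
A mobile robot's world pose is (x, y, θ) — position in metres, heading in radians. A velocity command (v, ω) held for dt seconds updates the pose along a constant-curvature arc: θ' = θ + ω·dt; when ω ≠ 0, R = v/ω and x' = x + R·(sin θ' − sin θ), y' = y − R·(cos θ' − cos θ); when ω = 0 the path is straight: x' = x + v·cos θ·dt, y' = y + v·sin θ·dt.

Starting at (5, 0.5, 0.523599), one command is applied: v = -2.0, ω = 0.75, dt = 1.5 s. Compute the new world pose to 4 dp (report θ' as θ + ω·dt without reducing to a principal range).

(3.6747, -2.0167, 1.6486)

θ' = 0.5236 + 0.75·1.5 = 1.6486
R = v/ω = -2.0/0.75 = -2.6667
x' = 5 + -2.6667·(sin 1.6486 − sin 0.5236) = 3.6747
y' = 0.5 − -2.6667·(cos 1.6486 − cos 0.5236) = -2.0167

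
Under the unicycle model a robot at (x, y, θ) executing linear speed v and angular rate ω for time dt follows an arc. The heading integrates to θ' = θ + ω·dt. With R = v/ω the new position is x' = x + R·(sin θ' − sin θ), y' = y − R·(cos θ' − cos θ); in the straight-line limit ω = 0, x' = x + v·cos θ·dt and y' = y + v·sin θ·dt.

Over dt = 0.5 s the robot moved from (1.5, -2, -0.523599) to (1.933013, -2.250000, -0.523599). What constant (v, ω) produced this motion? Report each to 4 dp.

v = 1.0000, ω = 0.0000

Δθ = -0.523599 − -0.523599 = 0.000000
ω = Δθ/dt = 0.000000/0.5 = 0.0000
ω = 0 → v = (Δx·cos θ + Δy·sin θ)/dt = 1.0000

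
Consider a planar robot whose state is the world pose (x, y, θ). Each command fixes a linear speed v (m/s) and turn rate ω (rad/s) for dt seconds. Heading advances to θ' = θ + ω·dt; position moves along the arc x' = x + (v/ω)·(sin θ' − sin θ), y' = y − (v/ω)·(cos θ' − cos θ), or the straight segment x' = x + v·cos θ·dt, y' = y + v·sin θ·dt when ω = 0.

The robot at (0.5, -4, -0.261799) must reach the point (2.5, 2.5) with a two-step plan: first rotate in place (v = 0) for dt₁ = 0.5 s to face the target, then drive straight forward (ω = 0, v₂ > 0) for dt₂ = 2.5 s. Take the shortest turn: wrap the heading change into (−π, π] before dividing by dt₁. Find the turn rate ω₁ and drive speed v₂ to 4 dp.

heading to target = atan2(2.5−-4, 2.5−0.5) = 1.2723
Δθ = wrap(1.2723 − -0.2618) = 1.5341; ω₁ = Δθ/dt₁ = 3.0682
distance = √((2.5−0.5)² + (2.5−-4)²) = 6.8007; v₂ = distance/dt₂ = 2.7203

ω₁ = 3.0682, v₂ = 2.7203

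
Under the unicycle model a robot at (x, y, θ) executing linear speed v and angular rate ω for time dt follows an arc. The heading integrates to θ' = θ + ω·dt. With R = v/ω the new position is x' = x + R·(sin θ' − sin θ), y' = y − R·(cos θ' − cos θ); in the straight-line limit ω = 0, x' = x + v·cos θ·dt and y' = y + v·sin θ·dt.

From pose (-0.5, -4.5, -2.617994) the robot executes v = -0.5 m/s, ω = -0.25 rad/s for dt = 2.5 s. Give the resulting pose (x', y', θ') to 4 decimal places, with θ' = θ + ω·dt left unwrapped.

(0.7025, -4.2423, -3.2430)

θ' = -2.6180 + -0.25·2.5 = -3.2430
R = v/ω = -0.5/-0.25 = 2.0000
x' = -0.5 + 2.0000·(sin -3.2430 − sin -2.6180) = 0.7025
y' = -4.5 − 2.0000·(cos -3.2430 − cos -2.6180) = -4.2423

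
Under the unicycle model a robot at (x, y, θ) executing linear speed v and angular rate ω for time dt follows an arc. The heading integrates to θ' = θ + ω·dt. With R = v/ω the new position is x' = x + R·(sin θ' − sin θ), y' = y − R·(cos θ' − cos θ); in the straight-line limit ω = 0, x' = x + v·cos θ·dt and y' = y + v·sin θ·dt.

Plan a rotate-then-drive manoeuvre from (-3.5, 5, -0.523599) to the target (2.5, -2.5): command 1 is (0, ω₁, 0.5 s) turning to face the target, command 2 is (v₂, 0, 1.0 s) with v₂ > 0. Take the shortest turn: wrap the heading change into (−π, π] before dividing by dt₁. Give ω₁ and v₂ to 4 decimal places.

ω₁ = -0.7449, v₂ = 9.6047

heading to target = atan2(-2.5−5, 2.5−-3.5) = -0.8961
Δθ = wrap(-0.8961 − -0.5236) = -0.3725; ω₁ = Δθ/dt₁ = -0.7449
distance = √((2.5−-3.5)² + (-2.5−5)²) = 9.6047; v₂ = distance/dt₂ = 9.6047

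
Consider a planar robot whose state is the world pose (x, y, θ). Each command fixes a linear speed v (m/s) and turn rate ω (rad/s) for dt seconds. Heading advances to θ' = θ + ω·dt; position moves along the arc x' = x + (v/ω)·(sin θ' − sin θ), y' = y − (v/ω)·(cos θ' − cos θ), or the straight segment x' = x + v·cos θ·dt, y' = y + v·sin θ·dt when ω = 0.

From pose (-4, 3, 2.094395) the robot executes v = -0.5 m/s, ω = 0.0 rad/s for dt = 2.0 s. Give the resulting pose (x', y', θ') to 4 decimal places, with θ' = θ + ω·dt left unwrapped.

(-3.5000, 2.1340, 2.0944)

θ' = 2.0944 + 0.0·2.0 = 2.0944
ω = 0 → straight: x' = -4 + -0.5·cos(2.0944)·2.0 = -3.5000
y' = 3 + -0.5·sin(2.0944)·2.0 = 2.1340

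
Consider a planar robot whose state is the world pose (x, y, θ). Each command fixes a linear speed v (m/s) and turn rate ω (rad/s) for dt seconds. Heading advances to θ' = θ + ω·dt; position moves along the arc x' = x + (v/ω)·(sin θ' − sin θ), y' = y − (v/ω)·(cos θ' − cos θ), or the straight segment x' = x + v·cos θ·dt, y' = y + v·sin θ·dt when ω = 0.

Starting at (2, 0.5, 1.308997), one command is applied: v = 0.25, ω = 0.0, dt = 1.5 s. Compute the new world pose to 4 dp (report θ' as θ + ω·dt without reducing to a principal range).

θ' = 1.3090 + 0.0·1.5 = 1.3090
ω = 0 → straight: x' = 2 + 0.25·cos(1.3090)·1.5 = 2.0971
y' = 0.5 + 0.25·sin(1.3090)·1.5 = 0.8622

(2.0971, 0.8622, 1.3090)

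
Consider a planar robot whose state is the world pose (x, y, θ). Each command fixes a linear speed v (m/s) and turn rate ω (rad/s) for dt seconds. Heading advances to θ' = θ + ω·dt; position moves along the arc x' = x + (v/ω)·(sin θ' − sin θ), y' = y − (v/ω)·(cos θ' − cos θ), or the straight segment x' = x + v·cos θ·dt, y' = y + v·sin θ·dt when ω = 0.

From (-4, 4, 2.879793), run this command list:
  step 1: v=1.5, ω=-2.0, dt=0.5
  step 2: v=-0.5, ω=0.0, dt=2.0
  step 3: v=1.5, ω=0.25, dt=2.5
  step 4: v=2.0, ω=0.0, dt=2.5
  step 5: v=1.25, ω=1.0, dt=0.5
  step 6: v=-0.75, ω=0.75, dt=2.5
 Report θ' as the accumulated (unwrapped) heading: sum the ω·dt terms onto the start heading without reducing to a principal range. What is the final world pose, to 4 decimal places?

step 1: θ'=1.8798 (R=-0.7500) → pose (-4.5204, 4.4964, 1.8798)
step 2: θ'=1.8798 (straight) → pose (-4.2163, 3.5437, 1.8798)
step 3: θ'=2.5048 (R=6.0000) → pose (-6.3643, 6.5431, 2.5048)
step 4: θ'=2.5048 (straight) → pose (-10.3844, 9.5163, 2.5048)
step 5: θ'=3.0048 (R=1.2500) → pose (-10.9572, 9.7496, 3.0048)
step 6: θ'=4.8798 (R=-1.0000) → pose (-9.8348, 10.9069, 4.8798)

(-9.8348, 10.9069, 4.8798)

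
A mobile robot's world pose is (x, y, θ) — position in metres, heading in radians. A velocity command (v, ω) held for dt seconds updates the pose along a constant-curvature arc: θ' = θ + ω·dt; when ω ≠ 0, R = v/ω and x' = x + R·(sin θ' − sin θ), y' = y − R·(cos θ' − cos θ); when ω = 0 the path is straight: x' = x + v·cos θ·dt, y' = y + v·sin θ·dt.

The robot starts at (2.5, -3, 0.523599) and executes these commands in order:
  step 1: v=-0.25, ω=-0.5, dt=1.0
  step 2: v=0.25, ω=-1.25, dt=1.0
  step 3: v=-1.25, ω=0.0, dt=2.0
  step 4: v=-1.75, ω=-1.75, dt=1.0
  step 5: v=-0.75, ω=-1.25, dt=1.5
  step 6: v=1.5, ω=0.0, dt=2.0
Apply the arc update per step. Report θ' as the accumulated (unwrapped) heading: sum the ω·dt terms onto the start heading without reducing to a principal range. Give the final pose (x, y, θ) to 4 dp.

step 1: θ'=0.0236 (R=0.5000) → pose (2.2618, -3.0668, 0.0236)
step 2: θ'=-1.2264 (R=-0.2000) → pose (2.4548, -3.1993, -1.2264)
step 3: θ'=-1.2264 (straight) → pose (1.6107, -0.8461, -1.2264)
step 4: θ'=-2.9764 (R=1.0000) → pose (2.3875, 0.4779, -2.9764)
step 5: θ'=-4.8514 (R=0.6000) → pose (3.0804, -0.1970, -4.8514)
step 6: θ'=-4.8514 (straight) → pose (3.4961, 2.7740, -4.8514)

(3.4961, 2.7740, -4.8514)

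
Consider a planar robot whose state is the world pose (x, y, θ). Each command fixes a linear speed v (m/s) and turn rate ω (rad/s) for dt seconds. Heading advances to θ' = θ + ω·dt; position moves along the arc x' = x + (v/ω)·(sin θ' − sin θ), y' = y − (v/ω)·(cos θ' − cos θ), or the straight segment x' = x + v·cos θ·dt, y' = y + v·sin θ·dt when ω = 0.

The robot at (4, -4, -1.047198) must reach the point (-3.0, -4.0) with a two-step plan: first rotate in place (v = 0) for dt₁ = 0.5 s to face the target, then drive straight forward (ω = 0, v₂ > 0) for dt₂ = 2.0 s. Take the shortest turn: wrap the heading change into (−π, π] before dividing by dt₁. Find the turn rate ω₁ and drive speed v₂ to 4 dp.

heading to target = atan2(-4−-4, -3−4) = 3.1416
Δθ = wrap(3.1416 − -1.0472) = -2.0944; ω₁ = Δθ/dt₁ = -4.1888
distance = √((-3−4)² + (-4−-4)²) = 7.0000; v₂ = distance/dt₂ = 3.5000

ω₁ = -4.1888, v₂ = 3.5000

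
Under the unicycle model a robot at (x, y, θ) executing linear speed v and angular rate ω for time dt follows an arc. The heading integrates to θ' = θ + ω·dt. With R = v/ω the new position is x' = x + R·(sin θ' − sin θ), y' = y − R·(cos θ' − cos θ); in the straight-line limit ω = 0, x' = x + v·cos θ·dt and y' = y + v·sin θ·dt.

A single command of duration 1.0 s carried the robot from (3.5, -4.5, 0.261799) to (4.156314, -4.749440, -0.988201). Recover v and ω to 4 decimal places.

v = 0.7500, ω = -1.2500

Δθ = -0.988201 − 0.261799 = -1.250000
ω = Δθ/dt = -1.250000/1.0 = -1.2500
R = Δx/(sin θ' − sin θ) = -0.6000
v = R·ω = -0.6000·-1.2500 = 0.7500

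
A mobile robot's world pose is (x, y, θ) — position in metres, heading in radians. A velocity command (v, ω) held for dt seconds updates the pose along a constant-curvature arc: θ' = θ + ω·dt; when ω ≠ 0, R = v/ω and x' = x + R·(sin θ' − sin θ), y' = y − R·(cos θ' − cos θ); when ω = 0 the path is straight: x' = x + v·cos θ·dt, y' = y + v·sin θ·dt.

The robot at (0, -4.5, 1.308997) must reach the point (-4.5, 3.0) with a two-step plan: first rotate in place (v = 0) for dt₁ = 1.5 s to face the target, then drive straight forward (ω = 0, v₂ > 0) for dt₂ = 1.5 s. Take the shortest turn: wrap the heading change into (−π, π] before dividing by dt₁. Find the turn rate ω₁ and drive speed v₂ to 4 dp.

heading to target = atan2(3−-4.5, -4.5−0) = 2.1112
Δθ = wrap(2.1112 − 1.3090) = 0.8022; ω₁ = Δθ/dt₁ = 0.5348
distance = √((-4.5−0)² + (3−-4.5)²) = 8.7464; v₂ = distance/dt₂ = 5.8310

ω₁ = 0.5348, v₂ = 5.8310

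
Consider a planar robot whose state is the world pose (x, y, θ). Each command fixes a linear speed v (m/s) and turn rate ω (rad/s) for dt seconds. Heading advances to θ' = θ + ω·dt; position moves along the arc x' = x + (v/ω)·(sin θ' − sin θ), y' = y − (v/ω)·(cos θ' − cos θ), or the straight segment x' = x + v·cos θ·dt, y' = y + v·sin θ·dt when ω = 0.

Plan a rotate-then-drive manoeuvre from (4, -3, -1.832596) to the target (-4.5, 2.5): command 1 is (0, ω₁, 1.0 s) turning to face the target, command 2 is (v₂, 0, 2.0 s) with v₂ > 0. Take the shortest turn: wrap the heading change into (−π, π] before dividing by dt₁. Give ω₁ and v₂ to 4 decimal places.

heading to target = atan2(2.5−-3, -4.5−4) = 2.5673
Δθ = wrap(2.5673 − -1.8326) = -1.8833; ω₁ = Δθ/dt₁ = -1.8833
distance = √((-4.5−4)² + (2.5−-3)²) = 10.1242; v₂ = distance/dt₂ = 5.0621

ω₁ = -1.8833, v₂ = 5.0621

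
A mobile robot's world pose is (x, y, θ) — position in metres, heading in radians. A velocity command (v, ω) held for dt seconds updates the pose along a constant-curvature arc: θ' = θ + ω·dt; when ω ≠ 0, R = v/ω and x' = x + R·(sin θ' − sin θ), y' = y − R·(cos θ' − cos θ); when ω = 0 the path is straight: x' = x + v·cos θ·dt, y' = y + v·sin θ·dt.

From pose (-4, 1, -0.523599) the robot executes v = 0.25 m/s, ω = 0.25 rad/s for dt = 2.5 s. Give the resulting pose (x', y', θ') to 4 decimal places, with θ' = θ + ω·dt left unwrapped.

θ' = -0.5236 + 0.25·2.5 = 0.1014
R = v/ω = 0.25/0.25 = 1.0000
x' = -4 + 1.0000·(sin 0.1014 − sin -0.5236) = -3.3988
y' = 1 − 1.0000·(cos 0.1014 − cos -0.5236) = 0.8712

(-3.3988, 0.8712, 0.1014)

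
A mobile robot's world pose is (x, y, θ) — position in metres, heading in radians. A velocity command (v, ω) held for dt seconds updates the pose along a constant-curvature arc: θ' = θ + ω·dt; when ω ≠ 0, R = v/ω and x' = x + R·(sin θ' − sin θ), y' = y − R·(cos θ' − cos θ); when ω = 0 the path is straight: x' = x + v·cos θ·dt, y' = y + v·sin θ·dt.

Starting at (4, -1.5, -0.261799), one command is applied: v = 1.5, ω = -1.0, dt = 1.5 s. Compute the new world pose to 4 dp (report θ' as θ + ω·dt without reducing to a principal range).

θ' = -0.2618 + -1.0·1.5 = -1.7618
R = v/ω = 1.5/-1.0 = -1.5000
x' = 4 + -1.5000·(sin -1.7618 − sin -0.2618) = 5.0845
y' = -1.5 − -1.5000·(cos -1.7618 − cos -0.2618) = -3.2337

(5.0845, -3.2337, -1.7618)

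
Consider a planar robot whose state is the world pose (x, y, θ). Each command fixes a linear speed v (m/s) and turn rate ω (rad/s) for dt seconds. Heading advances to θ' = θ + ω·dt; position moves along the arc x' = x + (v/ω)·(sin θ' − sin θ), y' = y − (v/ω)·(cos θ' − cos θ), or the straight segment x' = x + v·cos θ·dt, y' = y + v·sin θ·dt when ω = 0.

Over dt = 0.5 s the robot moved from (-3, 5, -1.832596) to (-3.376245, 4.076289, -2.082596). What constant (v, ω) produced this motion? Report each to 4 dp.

Δθ = -2.082596 − -1.832596 = -0.250000
ω = Δθ/dt = -0.250000/0.5 = -0.5000
R = −Δy/(cos θ' − cos θ) = -4.0000
v = R·ω = -4.0000·-0.5000 = 2.0000

v = 2.0000, ω = -0.5000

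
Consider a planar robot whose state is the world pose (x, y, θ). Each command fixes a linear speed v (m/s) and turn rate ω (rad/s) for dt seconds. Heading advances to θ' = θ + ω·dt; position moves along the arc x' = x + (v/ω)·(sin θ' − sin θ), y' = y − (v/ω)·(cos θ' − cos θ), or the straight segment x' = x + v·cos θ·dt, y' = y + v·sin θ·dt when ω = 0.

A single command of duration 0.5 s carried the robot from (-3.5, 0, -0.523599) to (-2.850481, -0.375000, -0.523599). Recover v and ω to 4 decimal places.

v = 1.5000, ω = 0.0000

Δθ = -0.523599 − -0.523599 = 0.000000
ω = Δθ/dt = 0.000000/0.5 = 0.0000
ω = 0 → v = (Δx·cos θ + Δy·sin θ)/dt = 1.5000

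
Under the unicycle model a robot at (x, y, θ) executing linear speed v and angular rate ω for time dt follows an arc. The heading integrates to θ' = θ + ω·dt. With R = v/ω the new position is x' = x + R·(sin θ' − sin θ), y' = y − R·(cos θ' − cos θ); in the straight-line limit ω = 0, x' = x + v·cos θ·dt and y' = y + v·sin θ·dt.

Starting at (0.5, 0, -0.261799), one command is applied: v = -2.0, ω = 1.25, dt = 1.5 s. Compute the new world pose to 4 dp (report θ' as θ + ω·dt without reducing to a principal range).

(-1.5127, -1.6133, 1.6132)

θ' = -0.2618 + 1.25·1.5 = 1.6132
R = v/ω = -2.0/1.25 = -1.6000
x' = 0.5 + -1.6000·(sin 1.6132 − sin -0.2618) = -1.5127
y' = 0 − -1.6000·(cos 1.6132 − cos -0.2618) = -1.6133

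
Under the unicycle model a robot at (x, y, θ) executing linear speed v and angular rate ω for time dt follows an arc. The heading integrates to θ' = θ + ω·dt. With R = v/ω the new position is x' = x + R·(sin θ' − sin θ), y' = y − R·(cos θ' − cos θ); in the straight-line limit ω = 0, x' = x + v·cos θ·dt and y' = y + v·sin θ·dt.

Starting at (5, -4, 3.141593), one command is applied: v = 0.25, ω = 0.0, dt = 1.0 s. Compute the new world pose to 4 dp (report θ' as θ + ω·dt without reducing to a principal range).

(4.7500, -4.0000, 3.1416)

θ' = 3.1416 + 0.0·1.0 = 3.1416
ω = 0 → straight: x' = 5 + 0.25·cos(3.1416)·1.0 = 4.7500
y' = -4 + 0.25·sin(3.1416)·1.0 = -4.0000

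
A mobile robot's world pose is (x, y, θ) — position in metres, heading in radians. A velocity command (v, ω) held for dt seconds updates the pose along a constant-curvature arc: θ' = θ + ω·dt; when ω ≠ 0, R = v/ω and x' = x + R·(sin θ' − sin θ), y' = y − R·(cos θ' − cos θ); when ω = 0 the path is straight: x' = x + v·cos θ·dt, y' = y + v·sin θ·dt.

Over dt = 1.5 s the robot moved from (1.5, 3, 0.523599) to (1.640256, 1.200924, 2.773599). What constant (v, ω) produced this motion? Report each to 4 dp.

Δθ = 2.773599 − 0.523599 = 2.250000
ω = Δθ/dt = 2.250000/1.5 = 1.5000
R = −Δy/(cos θ' − cos θ) = -1.0000
v = R·ω = -1.0000·1.5000 = -1.5000

v = -1.5000, ω = 1.5000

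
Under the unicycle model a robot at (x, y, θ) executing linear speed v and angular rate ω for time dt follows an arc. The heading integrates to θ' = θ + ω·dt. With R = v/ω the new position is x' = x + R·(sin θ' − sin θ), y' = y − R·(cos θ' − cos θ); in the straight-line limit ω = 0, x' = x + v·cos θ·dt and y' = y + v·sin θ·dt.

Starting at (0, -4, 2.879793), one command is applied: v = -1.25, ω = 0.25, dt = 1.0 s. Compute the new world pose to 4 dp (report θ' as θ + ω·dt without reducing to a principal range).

θ' = 2.8798 + 0.25·1.0 = 3.1298
R = v/ω = -1.25/0.25 = -5.0000
x' = 0 + -5.0000·(sin 3.1298 − sin 2.8798) = 1.2351
y' = -4 − -5.0000·(cos 3.1298 − cos 2.8798) = -4.1700

(1.2351, -4.1700, 3.1298)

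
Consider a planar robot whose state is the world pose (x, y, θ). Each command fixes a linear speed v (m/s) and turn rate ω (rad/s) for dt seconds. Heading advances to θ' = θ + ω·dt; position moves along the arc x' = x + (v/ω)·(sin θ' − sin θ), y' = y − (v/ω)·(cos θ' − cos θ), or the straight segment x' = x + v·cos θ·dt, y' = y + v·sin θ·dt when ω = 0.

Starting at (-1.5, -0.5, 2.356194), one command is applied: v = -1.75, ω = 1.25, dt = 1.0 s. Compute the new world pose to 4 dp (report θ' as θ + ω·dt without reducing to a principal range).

θ' = 2.3562 + 1.25·1.0 = 3.6062
R = v/ω = -1.75/1.25 = -1.4000
x' = -1.5 + -1.4000·(sin 3.6062 − sin 2.3562) = 0.1172
y' = -0.5 − -1.4000·(cos 3.6062 − cos 2.3562) = -0.7617

(0.1172, -0.7617, 3.6062)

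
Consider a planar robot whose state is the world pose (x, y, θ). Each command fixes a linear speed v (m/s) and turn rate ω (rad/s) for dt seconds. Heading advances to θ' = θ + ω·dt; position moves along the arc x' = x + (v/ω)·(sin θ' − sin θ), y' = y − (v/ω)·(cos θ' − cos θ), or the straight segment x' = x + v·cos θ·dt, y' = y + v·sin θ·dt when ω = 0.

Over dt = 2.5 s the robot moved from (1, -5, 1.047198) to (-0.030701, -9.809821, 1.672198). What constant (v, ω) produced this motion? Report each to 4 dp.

Δθ = 1.672198 − 1.047198 = 0.625000
ω = Δθ/dt = 0.625000/2.5 = 0.2500
R = −Δy/(cos θ' − cos θ) = -8.0000
v = R·ω = -8.0000·0.2500 = -2.0000

v = -2.0000, ω = 0.2500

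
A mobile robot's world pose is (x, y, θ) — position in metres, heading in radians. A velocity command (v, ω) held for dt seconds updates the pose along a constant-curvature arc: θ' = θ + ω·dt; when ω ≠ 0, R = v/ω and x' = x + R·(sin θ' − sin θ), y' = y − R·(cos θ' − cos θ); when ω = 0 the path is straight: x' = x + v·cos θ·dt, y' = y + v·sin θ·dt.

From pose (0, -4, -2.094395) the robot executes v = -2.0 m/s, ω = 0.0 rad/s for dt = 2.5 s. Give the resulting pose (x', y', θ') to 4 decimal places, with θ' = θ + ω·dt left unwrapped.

(2.5000, 0.3301, -2.0944)

θ' = -2.0944 + 0.0·2.5 = -2.0944
ω = 0 → straight: x' = 0 + -2.0·cos(-2.0944)·2.5 = 2.5000
y' = -4 + -2.0·sin(-2.0944)·2.5 = 0.3301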